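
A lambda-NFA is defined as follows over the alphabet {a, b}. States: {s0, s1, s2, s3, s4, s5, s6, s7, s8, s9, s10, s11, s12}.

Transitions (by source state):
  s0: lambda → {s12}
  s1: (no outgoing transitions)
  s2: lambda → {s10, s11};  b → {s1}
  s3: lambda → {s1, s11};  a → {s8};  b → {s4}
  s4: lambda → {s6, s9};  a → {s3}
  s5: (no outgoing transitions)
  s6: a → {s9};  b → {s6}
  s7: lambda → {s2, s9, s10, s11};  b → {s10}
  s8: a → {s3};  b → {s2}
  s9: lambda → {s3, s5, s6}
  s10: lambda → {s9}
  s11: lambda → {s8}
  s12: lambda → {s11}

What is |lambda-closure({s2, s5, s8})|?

Start with {s2, s5, s8}.
From s2 via lambda: add s10, s11.
From s10 via lambda: add s9.
From s9 via lambda: add s3, s6.
From s3 via lambda: add s1.
lambda-closure = {s1, s2, s3, s5, s6, s8, s9, s10, s11}, which has 9 states.

9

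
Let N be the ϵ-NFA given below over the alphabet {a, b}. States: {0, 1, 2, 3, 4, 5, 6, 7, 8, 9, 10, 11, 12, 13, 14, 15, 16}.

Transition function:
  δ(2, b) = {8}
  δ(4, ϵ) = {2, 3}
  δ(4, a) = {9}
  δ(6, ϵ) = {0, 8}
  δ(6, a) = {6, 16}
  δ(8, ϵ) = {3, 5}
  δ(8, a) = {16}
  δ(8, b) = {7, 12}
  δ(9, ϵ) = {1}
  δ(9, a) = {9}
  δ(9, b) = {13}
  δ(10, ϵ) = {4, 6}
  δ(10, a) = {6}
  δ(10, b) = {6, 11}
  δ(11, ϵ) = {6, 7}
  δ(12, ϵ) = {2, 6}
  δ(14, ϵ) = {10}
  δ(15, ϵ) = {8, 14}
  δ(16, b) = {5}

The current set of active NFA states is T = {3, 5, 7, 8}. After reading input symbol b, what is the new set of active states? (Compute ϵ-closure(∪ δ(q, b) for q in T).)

{0, 2, 3, 5, 6, 7, 8, 12}

8 on b → {7, 12}.
No b-transition from 3, 5, 7.
Union after reading b: {7, 12}.
Now take the ϵ-closure:
From 12 via ϵ: add 2, 6.
From 6 via ϵ: add 0, 8.
From 8 via ϵ: add 3, 5.
No new states can be added; the closed set is {0, 2, 3, 5, 6, 7, 8, 12}.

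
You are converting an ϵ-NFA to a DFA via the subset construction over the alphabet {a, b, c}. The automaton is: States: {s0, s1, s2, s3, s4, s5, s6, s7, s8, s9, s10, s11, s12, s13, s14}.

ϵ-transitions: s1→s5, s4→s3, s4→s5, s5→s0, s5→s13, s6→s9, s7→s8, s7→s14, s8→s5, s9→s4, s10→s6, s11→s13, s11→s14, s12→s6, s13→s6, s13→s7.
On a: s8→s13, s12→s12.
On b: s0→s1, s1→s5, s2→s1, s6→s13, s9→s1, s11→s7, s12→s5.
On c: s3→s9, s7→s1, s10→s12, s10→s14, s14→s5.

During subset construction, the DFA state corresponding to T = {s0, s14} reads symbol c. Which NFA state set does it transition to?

{s0, s3, s4, s5, s6, s7, s8, s9, s13, s14}

s14 on c → {s5}.
No c-transition from s0.
Union after reading c: {s5}.
Now take the ϵ-closure:
From s5 via ϵ: add s0, s13.
From s13 via ϵ: add s6, s7.
From s6 via ϵ: add s9.
From s7 via ϵ: add s8, s14.
From s9 via ϵ: add s4.
From s4 via ϵ: add s3.
No new states can be added; the closed set is {s0, s3, s4, s5, s6, s7, s8, s9, s13, s14}.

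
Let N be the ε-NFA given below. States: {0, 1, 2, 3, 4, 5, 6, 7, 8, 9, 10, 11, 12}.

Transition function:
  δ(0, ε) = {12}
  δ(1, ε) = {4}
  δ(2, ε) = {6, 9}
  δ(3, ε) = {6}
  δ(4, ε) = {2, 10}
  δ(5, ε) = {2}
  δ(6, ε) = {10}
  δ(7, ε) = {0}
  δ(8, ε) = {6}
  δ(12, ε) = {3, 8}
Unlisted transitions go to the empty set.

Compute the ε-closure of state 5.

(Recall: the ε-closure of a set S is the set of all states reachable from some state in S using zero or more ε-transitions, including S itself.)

Start with {5}.
From 5 via ε: add 2.
From 2 via ε: add 6, 9.
From 6 via ε: add 10.
No new states can be added; the closed set is {2, 5, 6, 9, 10}.

{2, 5, 6, 9, 10}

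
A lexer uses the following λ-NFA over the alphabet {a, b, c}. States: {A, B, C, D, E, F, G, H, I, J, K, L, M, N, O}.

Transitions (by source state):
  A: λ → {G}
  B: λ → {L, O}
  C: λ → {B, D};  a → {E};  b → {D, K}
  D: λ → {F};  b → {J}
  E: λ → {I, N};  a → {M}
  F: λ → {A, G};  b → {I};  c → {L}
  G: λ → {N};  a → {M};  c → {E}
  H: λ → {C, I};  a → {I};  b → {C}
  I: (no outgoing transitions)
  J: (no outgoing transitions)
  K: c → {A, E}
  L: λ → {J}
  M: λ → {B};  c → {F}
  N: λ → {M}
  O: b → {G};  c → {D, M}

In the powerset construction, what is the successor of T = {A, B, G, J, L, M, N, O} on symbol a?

{B, J, L, M, O}

G on a → {M}.
No a-transition from A, B, J, L, M, N, O.
Union after reading a: {M}.
Now take the λ-closure:
From M via λ: add B.
From B via λ: add L, O.
From L via λ: add J.
No new states can be added; the closed set is {B, J, L, M, O}.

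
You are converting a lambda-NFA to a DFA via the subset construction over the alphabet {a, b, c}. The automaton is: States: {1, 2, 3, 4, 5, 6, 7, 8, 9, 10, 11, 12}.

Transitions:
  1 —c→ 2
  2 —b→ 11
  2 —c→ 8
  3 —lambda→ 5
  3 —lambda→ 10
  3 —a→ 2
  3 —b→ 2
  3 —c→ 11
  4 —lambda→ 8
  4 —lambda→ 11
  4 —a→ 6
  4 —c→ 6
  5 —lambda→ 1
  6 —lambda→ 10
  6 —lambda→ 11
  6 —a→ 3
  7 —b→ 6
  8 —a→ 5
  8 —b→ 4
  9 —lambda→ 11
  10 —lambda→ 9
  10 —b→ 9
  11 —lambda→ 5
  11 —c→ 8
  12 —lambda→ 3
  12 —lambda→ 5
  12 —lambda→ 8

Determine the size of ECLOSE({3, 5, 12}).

8

Start with {3, 5, 12}.
From 3 via lambda: add 10.
From 5 via lambda: add 1.
From 12 via lambda: add 8.
From 10 via lambda: add 9.
From 9 via lambda: add 11.
lambda-closure = {1, 3, 5, 8, 9, 10, 11, 12}, which has 8 states.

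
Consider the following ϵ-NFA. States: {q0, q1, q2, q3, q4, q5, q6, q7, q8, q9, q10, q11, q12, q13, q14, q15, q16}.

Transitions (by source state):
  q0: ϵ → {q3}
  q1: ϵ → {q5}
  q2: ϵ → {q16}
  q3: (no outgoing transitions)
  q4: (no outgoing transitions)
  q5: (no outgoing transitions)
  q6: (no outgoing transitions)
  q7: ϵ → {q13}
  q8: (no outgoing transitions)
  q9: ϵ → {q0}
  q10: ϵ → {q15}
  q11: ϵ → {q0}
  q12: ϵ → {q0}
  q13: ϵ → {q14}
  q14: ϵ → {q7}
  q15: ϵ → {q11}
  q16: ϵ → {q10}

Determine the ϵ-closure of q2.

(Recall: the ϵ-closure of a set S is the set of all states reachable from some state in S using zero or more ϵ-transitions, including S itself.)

Start with {q2}.
From q2 via ϵ: add q16.
From q16 via ϵ: add q10.
From q10 via ϵ: add q15.
From q15 via ϵ: add q11.
From q11 via ϵ: add q0.
From q0 via ϵ: add q3.
No new states can be added; the closed set is {q0, q2, q3, q10, q11, q15, q16}.

{q0, q2, q3, q10, q11, q15, q16}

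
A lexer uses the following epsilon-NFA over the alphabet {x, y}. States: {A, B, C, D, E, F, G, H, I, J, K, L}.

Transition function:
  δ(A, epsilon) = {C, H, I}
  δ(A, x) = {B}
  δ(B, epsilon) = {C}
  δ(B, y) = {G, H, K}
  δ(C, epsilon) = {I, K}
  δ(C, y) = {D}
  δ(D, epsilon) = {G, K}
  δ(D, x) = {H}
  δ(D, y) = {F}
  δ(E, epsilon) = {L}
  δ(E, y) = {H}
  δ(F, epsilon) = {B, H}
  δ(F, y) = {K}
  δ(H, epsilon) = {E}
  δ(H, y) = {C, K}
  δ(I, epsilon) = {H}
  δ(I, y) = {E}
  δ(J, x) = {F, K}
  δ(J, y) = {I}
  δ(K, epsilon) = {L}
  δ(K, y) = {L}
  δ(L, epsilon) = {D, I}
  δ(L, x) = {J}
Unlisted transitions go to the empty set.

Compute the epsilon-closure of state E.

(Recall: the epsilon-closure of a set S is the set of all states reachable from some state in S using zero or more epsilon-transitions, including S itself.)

Start with {E}.
From E via epsilon: add L.
From L via epsilon: add D, I.
From D via epsilon: add G, K.
From I via epsilon: add H.
No new states can be added; the closed set is {D, E, G, H, I, K, L}.

{D, E, G, H, I, K, L}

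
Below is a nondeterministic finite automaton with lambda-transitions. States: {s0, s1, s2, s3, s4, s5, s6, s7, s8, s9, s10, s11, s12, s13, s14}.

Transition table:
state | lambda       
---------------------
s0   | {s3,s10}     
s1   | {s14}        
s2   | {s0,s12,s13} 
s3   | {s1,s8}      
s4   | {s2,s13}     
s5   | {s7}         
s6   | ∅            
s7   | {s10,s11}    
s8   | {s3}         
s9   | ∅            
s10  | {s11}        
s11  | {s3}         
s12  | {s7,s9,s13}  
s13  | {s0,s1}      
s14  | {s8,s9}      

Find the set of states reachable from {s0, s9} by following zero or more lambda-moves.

{s0, s1, s3, s8, s9, s10, s11, s14}

Start with {s0, s9}.
From s0 via lambda: add s3, s10.
From s3 via lambda: add s1, s8.
From s10 via lambda: add s11.
From s1 via lambda: add s14.
No new states can be added; the closed set is {s0, s1, s3, s8, s9, s10, s11, s14}.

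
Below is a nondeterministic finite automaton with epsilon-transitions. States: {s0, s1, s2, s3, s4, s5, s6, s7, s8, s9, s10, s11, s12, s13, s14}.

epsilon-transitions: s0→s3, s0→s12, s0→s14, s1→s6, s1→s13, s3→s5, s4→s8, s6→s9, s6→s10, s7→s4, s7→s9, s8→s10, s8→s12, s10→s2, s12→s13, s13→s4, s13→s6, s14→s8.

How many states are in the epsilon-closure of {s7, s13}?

9

Start with {s7, s13}.
From s7 via epsilon: add s4, s9.
From s13 via epsilon: add s6.
From s4 via epsilon: add s8.
From s6 via epsilon: add s10.
From s8 via epsilon: add s12.
From s10 via epsilon: add s2.
epsilon-closure = {s2, s4, s6, s7, s8, s9, s10, s12, s13}, which has 9 states.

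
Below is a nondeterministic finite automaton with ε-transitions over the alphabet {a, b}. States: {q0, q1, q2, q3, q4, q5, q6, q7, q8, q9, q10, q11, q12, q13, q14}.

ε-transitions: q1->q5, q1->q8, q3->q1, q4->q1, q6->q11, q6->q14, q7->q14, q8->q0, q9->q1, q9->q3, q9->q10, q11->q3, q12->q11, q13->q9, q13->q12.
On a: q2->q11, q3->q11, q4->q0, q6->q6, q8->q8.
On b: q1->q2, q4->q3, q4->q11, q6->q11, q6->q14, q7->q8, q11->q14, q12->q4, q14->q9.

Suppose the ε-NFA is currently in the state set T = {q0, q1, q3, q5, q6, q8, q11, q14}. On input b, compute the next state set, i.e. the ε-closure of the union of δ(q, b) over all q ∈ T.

{q0, q1, q2, q3, q5, q8, q9, q10, q11, q14}

q1 on b → {q2}.
q6 on b → {q11, q14}.
q11 on b → {q14}.
q14 on b → {q9}.
No b-transition from q0, q3, q5, q8.
Union after reading b: {q2, q9, q11, q14}.
Now take the ε-closure:
From q9 via ε: add q1, q3, q10.
From q1 via ε: add q5, q8.
From q8 via ε: add q0.
No new states can be added; the closed set is {q0, q1, q2, q3, q5, q8, q9, q10, q11, q14}.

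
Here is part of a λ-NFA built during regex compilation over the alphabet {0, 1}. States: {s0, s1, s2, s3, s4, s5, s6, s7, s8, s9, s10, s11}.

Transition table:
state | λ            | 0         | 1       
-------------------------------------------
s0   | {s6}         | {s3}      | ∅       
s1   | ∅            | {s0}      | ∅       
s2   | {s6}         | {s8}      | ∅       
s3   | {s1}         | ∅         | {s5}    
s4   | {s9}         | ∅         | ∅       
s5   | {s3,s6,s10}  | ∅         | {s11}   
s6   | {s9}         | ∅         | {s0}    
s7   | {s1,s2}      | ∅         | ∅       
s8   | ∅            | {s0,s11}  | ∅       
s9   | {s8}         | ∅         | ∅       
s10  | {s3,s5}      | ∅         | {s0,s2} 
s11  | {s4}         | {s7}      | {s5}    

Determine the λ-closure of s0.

Start with {s0}.
From s0 via λ: add s6.
From s6 via λ: add s9.
From s9 via λ: add s8.
No new states can be added; the closed set is {s0, s6, s8, s9}.

{s0, s6, s8, s9}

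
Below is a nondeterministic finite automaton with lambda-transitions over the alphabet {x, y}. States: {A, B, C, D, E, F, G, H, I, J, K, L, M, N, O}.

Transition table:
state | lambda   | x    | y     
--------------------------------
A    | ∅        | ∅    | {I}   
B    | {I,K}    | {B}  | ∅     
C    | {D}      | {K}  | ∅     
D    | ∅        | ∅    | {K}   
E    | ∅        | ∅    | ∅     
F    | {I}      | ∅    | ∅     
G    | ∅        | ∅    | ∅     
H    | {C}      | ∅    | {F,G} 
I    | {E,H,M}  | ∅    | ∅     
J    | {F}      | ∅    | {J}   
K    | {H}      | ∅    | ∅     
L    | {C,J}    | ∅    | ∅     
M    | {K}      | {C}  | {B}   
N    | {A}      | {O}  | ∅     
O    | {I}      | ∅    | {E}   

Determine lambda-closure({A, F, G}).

{A, C, D, E, F, G, H, I, K, M}

Start with {A, F, G}.
From F via lambda: add I.
From I via lambda: add E, H, M.
From H via lambda: add C.
From M via lambda: add K.
From C via lambda: add D.
No new states can be added; the closed set is {A, C, D, E, F, G, H, I, K, M}.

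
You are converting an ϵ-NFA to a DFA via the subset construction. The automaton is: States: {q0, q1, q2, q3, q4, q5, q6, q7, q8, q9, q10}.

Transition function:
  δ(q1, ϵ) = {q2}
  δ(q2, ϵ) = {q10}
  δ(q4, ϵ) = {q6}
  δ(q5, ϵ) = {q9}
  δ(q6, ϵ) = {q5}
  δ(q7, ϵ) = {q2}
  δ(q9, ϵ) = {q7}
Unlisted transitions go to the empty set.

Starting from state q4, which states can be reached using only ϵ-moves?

{q2, q4, q5, q6, q7, q9, q10}

Start with {q4}.
From q4 via ϵ: add q6.
From q6 via ϵ: add q5.
From q5 via ϵ: add q9.
From q9 via ϵ: add q7.
From q7 via ϵ: add q2.
From q2 via ϵ: add q10.
No new states can be added; the closed set is {q2, q4, q5, q6, q7, q9, q10}.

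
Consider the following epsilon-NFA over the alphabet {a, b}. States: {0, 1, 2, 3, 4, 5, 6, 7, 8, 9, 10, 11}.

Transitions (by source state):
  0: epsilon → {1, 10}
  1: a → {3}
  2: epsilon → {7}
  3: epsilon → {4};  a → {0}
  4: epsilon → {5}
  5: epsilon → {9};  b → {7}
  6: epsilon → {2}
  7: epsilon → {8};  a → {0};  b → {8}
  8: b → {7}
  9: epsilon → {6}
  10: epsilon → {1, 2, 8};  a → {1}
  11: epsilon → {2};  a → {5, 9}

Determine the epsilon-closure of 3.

{2, 3, 4, 5, 6, 7, 8, 9}

Start with {3}.
From 3 via epsilon: add 4.
From 4 via epsilon: add 5.
From 5 via epsilon: add 9.
From 9 via epsilon: add 6.
From 6 via epsilon: add 2.
From 2 via epsilon: add 7.
From 7 via epsilon: add 8.
No new states can be added; the closed set is {2, 3, 4, 5, 6, 7, 8, 9}.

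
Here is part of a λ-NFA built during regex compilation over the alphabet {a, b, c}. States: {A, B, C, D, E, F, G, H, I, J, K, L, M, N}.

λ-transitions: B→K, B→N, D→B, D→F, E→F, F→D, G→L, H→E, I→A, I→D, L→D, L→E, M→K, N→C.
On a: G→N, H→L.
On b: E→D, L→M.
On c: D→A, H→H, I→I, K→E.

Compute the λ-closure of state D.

{B, C, D, F, K, N}

Start with {D}.
From D via λ: add B, F.
From B via λ: add K, N.
From N via λ: add C.
No new states can be added; the closed set is {B, C, D, F, K, N}.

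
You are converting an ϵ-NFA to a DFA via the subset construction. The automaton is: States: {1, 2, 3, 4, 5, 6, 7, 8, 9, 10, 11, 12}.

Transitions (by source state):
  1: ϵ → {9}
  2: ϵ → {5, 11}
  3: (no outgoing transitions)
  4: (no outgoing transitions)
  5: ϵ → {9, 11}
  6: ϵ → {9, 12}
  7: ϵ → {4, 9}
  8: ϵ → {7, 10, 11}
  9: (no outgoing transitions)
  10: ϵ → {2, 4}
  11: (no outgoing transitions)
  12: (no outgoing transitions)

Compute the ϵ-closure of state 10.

Start with {10}.
From 10 via ϵ: add 2, 4.
From 2 via ϵ: add 5, 11.
From 5 via ϵ: add 9.
No new states can be added; the closed set is {2, 4, 5, 9, 10, 11}.

{2, 4, 5, 9, 10, 11}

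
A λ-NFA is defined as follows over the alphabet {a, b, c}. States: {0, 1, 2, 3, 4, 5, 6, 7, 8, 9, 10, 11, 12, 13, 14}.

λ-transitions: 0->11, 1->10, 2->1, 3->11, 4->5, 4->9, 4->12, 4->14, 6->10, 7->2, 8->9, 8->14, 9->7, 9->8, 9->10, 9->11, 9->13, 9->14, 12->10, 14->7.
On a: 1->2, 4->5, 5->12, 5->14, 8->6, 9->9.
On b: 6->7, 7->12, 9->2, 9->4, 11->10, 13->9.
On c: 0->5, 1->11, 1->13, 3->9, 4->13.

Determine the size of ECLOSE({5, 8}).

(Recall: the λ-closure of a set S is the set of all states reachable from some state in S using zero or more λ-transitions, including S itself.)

Start with {5, 8}.
From 8 via λ: add 9, 14.
From 9 via λ: add 7, 10, 11, 13.
From 7 via λ: add 2.
From 2 via λ: add 1.
λ-closure = {1, 2, 5, 7, 8, 9, 10, 11, 13, 14}, which has 10 states.

10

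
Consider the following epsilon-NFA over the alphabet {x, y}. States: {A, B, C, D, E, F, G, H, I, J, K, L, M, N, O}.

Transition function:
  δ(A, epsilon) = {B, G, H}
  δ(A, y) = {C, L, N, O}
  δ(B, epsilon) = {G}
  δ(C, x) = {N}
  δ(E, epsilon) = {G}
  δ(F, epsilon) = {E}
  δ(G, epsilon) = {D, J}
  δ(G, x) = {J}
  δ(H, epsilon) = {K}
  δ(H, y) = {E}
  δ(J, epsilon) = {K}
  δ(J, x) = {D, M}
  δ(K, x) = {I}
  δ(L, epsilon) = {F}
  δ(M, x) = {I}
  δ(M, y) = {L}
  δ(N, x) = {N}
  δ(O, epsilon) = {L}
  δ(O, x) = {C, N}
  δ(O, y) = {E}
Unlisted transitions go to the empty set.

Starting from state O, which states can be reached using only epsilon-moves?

{D, E, F, G, J, K, L, O}

Start with {O}.
From O via epsilon: add L.
From L via epsilon: add F.
From F via epsilon: add E.
From E via epsilon: add G.
From G via epsilon: add D, J.
From J via epsilon: add K.
No new states can be added; the closed set is {D, E, F, G, J, K, L, O}.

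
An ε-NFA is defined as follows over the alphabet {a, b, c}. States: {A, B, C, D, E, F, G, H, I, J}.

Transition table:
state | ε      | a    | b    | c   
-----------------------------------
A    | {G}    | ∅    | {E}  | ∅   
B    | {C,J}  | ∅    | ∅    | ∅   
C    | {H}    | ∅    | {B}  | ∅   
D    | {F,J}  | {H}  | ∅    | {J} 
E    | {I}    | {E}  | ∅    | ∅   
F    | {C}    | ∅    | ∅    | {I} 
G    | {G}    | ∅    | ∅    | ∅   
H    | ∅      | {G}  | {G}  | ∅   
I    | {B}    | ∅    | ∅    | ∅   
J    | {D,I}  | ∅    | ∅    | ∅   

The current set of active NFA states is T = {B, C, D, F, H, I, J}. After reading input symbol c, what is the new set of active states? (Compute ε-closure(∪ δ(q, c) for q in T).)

{B, C, D, F, H, I, J}

D on c → {J}.
F on c → {I}.
No c-transition from B, C, H, I, J.
Union after reading c: {I, J}.
Now take the ε-closure:
From I via ε: add B.
From J via ε: add D.
From B via ε: add C.
From D via ε: add F.
From C via ε: add H.
No new states can be added; the closed set is {B, C, D, F, H, I, J}.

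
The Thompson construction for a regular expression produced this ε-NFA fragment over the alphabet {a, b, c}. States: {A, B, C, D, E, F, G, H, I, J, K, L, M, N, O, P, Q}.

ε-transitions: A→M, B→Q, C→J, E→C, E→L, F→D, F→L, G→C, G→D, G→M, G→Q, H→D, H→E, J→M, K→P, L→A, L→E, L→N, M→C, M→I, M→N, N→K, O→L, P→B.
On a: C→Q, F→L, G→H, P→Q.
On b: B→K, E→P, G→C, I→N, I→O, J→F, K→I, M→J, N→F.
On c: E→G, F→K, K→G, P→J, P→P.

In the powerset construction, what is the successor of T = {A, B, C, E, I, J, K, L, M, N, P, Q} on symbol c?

{B, C, D, G, I, J, K, M, N, P, Q}

E on c → {G}.
K on c → {G}.
P on c → {J, P}.
No c-transition from A, B, C, I, J, L, M, N, Q.
Union after reading c: {G, J, P}.
Now take the ε-closure:
From G via ε: add C, D, M, Q.
From P via ε: add B.
From M via ε: add I, N.
From N via ε: add K.
No new states can be added; the closed set is {B, C, D, G, I, J, K, M, N, P, Q}.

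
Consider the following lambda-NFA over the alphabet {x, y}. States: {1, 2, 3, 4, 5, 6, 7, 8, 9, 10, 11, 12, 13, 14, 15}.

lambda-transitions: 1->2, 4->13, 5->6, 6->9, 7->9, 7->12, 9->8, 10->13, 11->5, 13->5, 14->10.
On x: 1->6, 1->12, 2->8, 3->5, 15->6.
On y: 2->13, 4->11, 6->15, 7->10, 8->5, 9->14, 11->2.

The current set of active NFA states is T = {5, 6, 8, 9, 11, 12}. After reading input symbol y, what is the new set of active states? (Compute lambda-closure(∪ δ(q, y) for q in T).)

6 on y → {15}.
8 on y → {5}.
9 on y → {14}.
11 on y → {2}.
No y-transition from 5, 12.
Union after reading y: {2, 5, 14, 15}.
Now take the lambda-closure:
From 5 via lambda: add 6.
From 14 via lambda: add 10.
From 6 via lambda: add 9.
From 10 via lambda: add 13.
From 9 via lambda: add 8.
No new states can be added; the closed set is {2, 5, 6, 8, 9, 10, 13, 14, 15}.

{2, 5, 6, 8, 9, 10, 13, 14, 15}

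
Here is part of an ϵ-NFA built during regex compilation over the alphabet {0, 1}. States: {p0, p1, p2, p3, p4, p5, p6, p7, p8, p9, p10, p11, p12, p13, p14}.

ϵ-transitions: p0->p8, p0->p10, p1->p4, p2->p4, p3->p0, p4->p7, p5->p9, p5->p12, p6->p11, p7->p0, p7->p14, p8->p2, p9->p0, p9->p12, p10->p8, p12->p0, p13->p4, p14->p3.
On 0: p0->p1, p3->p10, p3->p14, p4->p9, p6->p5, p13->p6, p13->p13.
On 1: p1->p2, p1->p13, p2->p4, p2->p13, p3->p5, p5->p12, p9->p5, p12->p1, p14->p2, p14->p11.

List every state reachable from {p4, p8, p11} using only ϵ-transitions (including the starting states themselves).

Start with {p4, p8, p11}.
From p4 via ϵ: add p7.
From p8 via ϵ: add p2.
From p7 via ϵ: add p0, p14.
From p0 via ϵ: add p10.
From p14 via ϵ: add p3.
No new states can be added; the closed set is {p0, p2, p3, p4, p7, p8, p10, p11, p14}.

{p0, p2, p3, p4, p7, p8, p10, p11, p14}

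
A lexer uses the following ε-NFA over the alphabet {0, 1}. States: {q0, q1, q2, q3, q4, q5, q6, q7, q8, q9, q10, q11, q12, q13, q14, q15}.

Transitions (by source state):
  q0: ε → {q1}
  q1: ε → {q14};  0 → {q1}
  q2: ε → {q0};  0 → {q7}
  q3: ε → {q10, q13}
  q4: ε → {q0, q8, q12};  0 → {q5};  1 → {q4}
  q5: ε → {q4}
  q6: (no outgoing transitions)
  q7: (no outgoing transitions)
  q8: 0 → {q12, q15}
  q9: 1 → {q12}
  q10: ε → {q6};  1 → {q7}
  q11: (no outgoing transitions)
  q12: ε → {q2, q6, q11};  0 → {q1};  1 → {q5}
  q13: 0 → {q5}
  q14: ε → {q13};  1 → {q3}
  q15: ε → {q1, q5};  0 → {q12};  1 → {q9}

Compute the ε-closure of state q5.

Start with {q5}.
From q5 via ε: add q4.
From q4 via ε: add q0, q8, q12.
From q0 via ε: add q1.
From q12 via ε: add q2, q6, q11.
From q1 via ε: add q14.
From q14 via ε: add q13.
No new states can be added; the closed set is {q0, q1, q2, q4, q5, q6, q8, q11, q12, q13, q14}.

{q0, q1, q2, q4, q5, q6, q8, q11, q12, q13, q14}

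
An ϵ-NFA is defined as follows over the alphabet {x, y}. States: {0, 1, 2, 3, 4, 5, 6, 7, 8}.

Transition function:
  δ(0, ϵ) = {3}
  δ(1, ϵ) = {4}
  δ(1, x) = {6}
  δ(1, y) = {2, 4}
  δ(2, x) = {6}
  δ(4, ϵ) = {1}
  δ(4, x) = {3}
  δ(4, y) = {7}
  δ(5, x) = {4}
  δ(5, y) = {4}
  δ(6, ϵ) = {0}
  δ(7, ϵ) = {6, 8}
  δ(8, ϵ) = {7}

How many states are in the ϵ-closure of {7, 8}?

Start with {7, 8}.
From 7 via ϵ: add 6.
From 6 via ϵ: add 0.
From 0 via ϵ: add 3.
ϵ-closure = {0, 3, 6, 7, 8}, which has 5 states.

5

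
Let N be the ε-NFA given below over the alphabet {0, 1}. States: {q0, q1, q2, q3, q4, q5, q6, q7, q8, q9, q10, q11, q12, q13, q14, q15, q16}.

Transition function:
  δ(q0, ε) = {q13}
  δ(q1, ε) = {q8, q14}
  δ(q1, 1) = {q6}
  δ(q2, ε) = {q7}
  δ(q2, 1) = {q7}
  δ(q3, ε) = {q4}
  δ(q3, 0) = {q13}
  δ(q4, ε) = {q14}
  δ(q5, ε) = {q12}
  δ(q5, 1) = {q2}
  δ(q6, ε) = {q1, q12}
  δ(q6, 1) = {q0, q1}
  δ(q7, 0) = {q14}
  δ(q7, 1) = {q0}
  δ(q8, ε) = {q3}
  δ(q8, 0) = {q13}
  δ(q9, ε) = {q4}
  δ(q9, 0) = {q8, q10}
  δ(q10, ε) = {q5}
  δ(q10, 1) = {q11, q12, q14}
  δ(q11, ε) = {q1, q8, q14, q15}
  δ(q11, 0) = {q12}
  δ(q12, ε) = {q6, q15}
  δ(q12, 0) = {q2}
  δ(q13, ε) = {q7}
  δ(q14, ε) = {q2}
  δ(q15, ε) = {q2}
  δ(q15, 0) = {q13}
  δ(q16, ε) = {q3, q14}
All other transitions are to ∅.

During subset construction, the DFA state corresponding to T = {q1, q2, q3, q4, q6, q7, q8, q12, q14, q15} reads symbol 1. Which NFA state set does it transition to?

q1 on 1 → {q6}.
q2 on 1 → {q7}.
q6 on 1 → {q0, q1}.
q7 on 1 → {q0}.
No 1-transition from q3, q4, q8, q12, q14, q15.
Union after reading 1: {q0, q1, q6, q7}.
Now take the ε-closure:
From q0 via ε: add q13.
From q1 via ε: add q8, q14.
From q6 via ε: add q12.
From q8 via ε: add q3.
From q12 via ε: add q15.
From q14 via ε: add q2.
From q3 via ε: add q4.
No new states can be added; the closed set is {q0, q1, q2, q3, q4, q6, q7, q8, q12, q13, q14, q15}.

{q0, q1, q2, q3, q4, q6, q7, q8, q12, q13, q14, q15}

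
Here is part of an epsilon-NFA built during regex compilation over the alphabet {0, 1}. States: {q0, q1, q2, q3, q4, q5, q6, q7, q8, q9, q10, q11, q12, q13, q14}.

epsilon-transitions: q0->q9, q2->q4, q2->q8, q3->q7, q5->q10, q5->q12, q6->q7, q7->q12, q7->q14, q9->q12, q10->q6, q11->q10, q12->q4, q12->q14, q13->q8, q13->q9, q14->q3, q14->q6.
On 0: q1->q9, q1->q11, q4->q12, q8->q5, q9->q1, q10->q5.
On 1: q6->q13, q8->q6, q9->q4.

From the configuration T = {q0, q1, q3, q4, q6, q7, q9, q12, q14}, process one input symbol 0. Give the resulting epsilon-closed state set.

{q1, q3, q4, q6, q7, q9, q10, q11, q12, q14}

q1 on 0 → {q9, q11}.
q4 on 0 → {q12}.
q9 on 0 → {q1}.
No 0-transition from q0, q3, q6, q7, q12, q14.
Union after reading 0: {q1, q9, q11, q12}.
Now take the epsilon-closure:
From q11 via epsilon: add q10.
From q12 via epsilon: add q4, q14.
From q10 via epsilon: add q6.
From q14 via epsilon: add q3.
From q3 via epsilon: add q7.
No new states can be added; the closed set is {q1, q3, q4, q6, q7, q9, q10, q11, q12, q14}.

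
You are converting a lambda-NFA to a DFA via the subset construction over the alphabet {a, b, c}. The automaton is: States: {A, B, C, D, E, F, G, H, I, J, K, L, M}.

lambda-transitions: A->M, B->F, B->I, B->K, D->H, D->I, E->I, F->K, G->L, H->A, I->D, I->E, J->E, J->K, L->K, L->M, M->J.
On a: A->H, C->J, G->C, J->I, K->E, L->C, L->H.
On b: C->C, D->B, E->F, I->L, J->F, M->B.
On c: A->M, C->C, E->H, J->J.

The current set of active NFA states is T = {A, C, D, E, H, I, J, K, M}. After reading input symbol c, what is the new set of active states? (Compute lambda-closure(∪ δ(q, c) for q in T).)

{A, C, D, E, H, I, J, K, M}

A on c → {M}.
C on c → {C}.
E on c → {H}.
J on c → {J}.
No c-transition from D, H, I, K, M.
Union after reading c: {C, H, J, M}.
Now take the lambda-closure:
From H via lambda: add A.
From J via lambda: add E, K.
From E via lambda: add I.
From I via lambda: add D.
No new states can be added; the closed set is {A, C, D, E, H, I, J, K, M}.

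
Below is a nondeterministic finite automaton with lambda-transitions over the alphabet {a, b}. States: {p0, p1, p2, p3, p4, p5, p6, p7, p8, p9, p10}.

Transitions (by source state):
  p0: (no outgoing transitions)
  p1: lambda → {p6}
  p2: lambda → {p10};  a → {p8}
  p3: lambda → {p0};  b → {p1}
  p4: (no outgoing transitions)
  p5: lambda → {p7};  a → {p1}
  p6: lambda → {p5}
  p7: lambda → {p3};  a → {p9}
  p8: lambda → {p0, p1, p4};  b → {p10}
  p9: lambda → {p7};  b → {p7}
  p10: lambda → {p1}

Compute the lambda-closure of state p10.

{p0, p1, p3, p5, p6, p7, p10}

Start with {p10}.
From p10 via lambda: add p1.
From p1 via lambda: add p6.
From p6 via lambda: add p5.
From p5 via lambda: add p7.
From p7 via lambda: add p3.
From p3 via lambda: add p0.
No new states can be added; the closed set is {p0, p1, p3, p5, p6, p7, p10}.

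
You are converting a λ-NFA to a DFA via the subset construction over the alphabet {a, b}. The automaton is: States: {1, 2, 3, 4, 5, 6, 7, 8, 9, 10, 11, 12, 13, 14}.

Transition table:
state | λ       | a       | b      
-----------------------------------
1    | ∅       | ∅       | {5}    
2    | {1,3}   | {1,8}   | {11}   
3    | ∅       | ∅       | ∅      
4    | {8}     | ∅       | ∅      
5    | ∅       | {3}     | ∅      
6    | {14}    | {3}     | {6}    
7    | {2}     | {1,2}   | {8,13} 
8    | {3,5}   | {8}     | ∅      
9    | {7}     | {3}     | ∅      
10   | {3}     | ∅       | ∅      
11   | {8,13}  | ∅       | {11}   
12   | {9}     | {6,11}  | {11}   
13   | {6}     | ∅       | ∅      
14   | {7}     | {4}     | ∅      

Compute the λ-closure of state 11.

Start with {11}.
From 11 via λ: add 8, 13.
From 8 via λ: add 3, 5.
From 13 via λ: add 6.
From 6 via λ: add 14.
From 14 via λ: add 7.
From 7 via λ: add 2.
From 2 via λ: add 1.
No new states can be added; the closed set is {1, 2, 3, 5, 6, 7, 8, 11, 13, 14}.

{1, 2, 3, 5, 6, 7, 8, 11, 13, 14}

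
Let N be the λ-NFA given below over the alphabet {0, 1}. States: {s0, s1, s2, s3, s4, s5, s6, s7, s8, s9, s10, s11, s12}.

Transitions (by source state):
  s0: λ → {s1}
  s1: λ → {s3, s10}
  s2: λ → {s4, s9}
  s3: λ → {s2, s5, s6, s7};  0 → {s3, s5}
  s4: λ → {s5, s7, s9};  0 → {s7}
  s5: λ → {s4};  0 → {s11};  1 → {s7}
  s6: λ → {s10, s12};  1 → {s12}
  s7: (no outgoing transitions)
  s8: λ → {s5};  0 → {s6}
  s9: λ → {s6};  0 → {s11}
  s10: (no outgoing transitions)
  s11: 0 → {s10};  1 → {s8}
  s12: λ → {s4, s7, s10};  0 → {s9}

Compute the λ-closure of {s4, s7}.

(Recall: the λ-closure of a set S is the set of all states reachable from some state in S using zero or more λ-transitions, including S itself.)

Start with {s4, s7}.
From s4 via λ: add s5, s9.
From s9 via λ: add s6.
From s6 via λ: add s10, s12.
No new states can be added; the closed set is {s4, s5, s6, s7, s9, s10, s12}.

{s4, s5, s6, s7, s9, s10, s12}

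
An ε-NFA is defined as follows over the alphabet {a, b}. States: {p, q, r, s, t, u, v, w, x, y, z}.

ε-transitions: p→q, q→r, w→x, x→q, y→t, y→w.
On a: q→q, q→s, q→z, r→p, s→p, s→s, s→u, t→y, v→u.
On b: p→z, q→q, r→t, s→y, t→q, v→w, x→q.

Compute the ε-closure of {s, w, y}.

Start with {s, w, y}.
From w via ε: add x.
From y via ε: add t.
From x via ε: add q.
From q via ε: add r.
No new states can be added; the closed set is {q, r, s, t, w, x, y}.

{q, r, s, t, w, x, y}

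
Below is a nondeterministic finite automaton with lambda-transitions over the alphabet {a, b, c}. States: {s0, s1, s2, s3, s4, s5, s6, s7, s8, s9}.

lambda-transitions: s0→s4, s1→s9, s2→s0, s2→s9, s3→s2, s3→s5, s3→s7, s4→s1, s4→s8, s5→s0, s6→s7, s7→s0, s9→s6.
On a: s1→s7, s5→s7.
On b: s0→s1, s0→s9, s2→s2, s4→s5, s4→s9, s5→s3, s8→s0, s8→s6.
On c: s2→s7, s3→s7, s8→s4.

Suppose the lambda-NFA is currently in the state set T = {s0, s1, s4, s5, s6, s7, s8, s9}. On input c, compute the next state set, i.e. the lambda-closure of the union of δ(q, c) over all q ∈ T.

{s0, s1, s4, s6, s7, s8, s9}

s8 on c → {s4}.
No c-transition from s0, s1, s4, s5, s6, s7, s9.
Union after reading c: {s4}.
Now take the lambda-closure:
From s4 via lambda: add s1, s8.
From s1 via lambda: add s9.
From s9 via lambda: add s6.
From s6 via lambda: add s7.
From s7 via lambda: add s0.
No new states can be added; the closed set is {s0, s1, s4, s6, s7, s8, s9}.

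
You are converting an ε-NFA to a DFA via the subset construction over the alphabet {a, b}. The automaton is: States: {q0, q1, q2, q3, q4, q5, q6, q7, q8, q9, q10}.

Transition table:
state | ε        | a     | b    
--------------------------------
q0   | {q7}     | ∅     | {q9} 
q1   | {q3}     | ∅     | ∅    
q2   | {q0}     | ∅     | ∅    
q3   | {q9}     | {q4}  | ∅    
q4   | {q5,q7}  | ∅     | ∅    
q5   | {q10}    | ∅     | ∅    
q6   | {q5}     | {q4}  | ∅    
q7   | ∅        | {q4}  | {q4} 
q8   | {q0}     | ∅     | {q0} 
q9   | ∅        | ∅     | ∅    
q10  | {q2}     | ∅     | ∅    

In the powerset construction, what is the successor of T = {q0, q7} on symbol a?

q7 on a → {q4}.
No a-transition from q0.
Union after reading a: {q4}.
Now take the ε-closure:
From q4 via ε: add q5, q7.
From q5 via ε: add q10.
From q10 via ε: add q2.
From q2 via ε: add q0.
No new states can be added; the closed set is {q0, q2, q4, q5, q7, q10}.

{q0, q2, q4, q5, q7, q10}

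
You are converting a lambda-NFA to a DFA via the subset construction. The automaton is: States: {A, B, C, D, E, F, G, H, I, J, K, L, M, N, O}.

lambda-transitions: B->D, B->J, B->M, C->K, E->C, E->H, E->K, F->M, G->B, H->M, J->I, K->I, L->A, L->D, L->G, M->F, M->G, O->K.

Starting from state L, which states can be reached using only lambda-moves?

Start with {L}.
From L via lambda: add A, D, G.
From G via lambda: add B.
From B via lambda: add J, M.
From J via lambda: add I.
From M via lambda: add F.
No new states can be added; the closed set is {A, B, D, F, G, I, J, L, M}.

{A, B, D, F, G, I, J, L, M}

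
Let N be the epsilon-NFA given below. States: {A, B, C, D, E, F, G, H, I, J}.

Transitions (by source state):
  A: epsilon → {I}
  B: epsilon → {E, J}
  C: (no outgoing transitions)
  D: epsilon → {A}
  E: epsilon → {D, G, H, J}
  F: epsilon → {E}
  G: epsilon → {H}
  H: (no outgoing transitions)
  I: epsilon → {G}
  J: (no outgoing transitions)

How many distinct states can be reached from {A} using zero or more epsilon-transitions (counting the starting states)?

Start with {A}.
From A via epsilon: add I.
From I via epsilon: add G.
From G via epsilon: add H.
epsilon-closure = {A, G, H, I}, which has 4 states.

4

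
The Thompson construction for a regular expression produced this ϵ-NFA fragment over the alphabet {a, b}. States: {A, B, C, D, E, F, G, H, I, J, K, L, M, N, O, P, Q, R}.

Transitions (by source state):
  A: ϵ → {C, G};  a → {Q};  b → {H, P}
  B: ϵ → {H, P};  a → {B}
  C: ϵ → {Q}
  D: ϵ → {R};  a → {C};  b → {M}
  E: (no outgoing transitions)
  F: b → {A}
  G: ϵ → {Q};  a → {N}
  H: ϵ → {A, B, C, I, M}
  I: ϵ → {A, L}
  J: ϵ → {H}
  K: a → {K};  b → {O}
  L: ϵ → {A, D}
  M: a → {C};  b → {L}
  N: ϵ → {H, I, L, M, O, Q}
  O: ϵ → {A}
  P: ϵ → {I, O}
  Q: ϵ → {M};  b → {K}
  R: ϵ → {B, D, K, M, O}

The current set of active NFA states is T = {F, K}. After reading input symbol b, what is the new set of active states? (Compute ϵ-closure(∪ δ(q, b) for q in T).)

{A, C, G, M, O, Q}

F on b → {A}.
K on b → {O}.
Union after reading b: {A, O}.
Now take the ϵ-closure:
From A via ϵ: add C, G.
From C via ϵ: add Q.
From Q via ϵ: add M.
No new states can be added; the closed set is {A, C, G, M, O, Q}.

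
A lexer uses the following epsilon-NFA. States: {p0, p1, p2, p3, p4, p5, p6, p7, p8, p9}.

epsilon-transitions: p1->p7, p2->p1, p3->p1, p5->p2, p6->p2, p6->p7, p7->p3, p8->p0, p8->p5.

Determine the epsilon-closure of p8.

{p0, p1, p2, p3, p5, p7, p8}

Start with {p8}.
From p8 via epsilon: add p0, p5.
From p5 via epsilon: add p2.
From p2 via epsilon: add p1.
From p1 via epsilon: add p7.
From p7 via epsilon: add p3.
No new states can be added; the closed set is {p0, p1, p2, p3, p5, p7, p8}.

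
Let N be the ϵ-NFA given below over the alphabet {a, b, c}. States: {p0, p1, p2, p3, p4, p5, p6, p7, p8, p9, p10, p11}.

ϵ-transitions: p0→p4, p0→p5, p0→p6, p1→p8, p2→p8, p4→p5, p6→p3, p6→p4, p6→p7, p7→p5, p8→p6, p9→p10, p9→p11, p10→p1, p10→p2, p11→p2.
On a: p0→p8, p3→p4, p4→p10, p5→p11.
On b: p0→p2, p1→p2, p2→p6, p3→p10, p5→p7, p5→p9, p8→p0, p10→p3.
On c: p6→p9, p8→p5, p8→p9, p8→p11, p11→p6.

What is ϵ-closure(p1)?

{p1, p3, p4, p5, p6, p7, p8}

Start with {p1}.
From p1 via ϵ: add p8.
From p8 via ϵ: add p6.
From p6 via ϵ: add p3, p4, p7.
From p4 via ϵ: add p5.
No new states can be added; the closed set is {p1, p3, p4, p5, p6, p7, p8}.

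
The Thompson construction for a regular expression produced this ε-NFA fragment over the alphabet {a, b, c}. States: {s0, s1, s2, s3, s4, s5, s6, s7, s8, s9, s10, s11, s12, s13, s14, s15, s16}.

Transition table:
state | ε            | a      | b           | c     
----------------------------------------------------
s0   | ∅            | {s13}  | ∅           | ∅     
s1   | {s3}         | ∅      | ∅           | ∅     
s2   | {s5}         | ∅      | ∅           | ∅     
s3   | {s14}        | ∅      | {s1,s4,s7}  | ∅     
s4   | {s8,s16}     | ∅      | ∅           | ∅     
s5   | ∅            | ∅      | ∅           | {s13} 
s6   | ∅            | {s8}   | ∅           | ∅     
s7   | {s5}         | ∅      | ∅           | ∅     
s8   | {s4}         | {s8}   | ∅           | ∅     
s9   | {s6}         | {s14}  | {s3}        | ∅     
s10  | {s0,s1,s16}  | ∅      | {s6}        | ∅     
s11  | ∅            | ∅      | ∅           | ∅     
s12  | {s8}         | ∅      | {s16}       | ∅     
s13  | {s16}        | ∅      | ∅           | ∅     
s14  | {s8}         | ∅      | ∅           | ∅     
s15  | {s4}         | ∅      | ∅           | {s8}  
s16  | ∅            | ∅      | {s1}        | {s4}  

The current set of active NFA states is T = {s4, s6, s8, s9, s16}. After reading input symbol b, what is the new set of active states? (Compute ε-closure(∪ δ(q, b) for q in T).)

{s1, s3, s4, s8, s14, s16}

s9 on b → {s3}.
s16 on b → {s1}.
No b-transition from s4, s6, s8.
Union after reading b: {s1, s3}.
Now take the ε-closure:
From s3 via ε: add s14.
From s14 via ε: add s8.
From s8 via ε: add s4.
From s4 via ε: add s16.
No new states can be added; the closed set is {s1, s3, s4, s8, s14, s16}.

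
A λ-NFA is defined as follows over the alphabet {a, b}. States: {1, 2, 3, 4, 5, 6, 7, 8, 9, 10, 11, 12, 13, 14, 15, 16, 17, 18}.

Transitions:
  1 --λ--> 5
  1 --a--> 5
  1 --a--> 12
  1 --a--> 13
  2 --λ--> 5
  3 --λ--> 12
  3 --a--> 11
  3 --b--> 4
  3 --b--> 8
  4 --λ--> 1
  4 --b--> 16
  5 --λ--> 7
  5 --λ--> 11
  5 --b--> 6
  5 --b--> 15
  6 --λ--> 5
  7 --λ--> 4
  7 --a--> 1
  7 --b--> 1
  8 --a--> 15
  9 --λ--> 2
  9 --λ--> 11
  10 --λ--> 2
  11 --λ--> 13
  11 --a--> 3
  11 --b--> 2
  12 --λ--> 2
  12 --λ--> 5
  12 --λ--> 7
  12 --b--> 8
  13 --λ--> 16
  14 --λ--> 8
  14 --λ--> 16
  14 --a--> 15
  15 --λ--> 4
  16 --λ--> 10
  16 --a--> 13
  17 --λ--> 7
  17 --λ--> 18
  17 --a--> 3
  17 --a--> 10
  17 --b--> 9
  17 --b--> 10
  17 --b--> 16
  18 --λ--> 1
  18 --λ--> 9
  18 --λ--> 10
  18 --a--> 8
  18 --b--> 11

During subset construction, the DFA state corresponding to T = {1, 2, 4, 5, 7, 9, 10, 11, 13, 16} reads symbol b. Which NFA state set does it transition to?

{1, 2, 4, 5, 6, 7, 10, 11, 13, 15, 16}

4 on b → {16}.
5 on b → {6, 15}.
7 on b → {1}.
11 on b → {2}.
No b-transition from 1, 2, 9, 10, 13, 16.
Union after reading b: {1, 2, 6, 15, 16}.
Now take the λ-closure:
From 1 via λ: add 5.
From 15 via λ: add 4.
From 16 via λ: add 10.
From 5 via λ: add 7, 11.
From 11 via λ: add 13.
No new states can be added; the closed set is {1, 2, 4, 5, 6, 7, 10, 11, 13, 15, 16}.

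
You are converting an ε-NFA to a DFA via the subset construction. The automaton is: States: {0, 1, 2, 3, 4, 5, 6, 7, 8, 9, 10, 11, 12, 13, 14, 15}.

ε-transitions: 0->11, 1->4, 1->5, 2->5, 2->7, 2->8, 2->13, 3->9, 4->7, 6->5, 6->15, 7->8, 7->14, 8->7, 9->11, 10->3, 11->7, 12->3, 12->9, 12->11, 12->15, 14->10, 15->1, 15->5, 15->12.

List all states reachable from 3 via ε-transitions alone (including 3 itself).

Start with {3}.
From 3 via ε: add 9.
From 9 via ε: add 11.
From 11 via ε: add 7.
From 7 via ε: add 8, 14.
From 14 via ε: add 10.
No new states can be added; the closed set is {3, 7, 8, 9, 10, 11, 14}.

{3, 7, 8, 9, 10, 11, 14}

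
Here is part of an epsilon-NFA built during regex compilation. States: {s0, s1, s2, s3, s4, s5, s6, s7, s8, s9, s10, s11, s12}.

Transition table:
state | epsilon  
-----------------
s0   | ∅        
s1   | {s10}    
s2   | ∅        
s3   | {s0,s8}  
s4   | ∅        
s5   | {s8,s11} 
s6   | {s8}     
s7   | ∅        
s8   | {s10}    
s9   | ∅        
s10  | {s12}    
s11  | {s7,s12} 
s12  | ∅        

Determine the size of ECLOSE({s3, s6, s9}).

Start with {s3, s6, s9}.
From s3 via epsilon: add s0, s8.
From s8 via epsilon: add s10.
From s10 via epsilon: add s12.
epsilon-closure = {s0, s3, s6, s8, s9, s10, s12}, which has 7 states.

7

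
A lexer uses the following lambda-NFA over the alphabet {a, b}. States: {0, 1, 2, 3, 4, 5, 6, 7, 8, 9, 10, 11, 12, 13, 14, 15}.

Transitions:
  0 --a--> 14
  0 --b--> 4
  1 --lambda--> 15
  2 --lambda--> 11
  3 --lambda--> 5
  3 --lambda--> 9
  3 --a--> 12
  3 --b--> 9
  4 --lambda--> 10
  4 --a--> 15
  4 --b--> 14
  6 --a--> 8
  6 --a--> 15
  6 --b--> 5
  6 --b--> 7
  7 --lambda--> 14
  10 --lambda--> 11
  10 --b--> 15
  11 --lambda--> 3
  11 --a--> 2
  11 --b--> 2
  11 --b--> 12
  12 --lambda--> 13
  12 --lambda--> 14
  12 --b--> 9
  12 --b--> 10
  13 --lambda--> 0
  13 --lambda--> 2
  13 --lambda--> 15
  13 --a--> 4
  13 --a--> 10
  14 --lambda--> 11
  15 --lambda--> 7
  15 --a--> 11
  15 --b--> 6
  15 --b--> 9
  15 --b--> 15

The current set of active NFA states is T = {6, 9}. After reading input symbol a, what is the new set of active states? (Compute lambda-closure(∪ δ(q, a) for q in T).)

6 on a → {8, 15}.
No a-transition from 9.
Union after reading a: {8, 15}.
Now take the lambda-closure:
From 15 via lambda: add 7.
From 7 via lambda: add 14.
From 14 via lambda: add 11.
From 11 via lambda: add 3.
From 3 via lambda: add 5, 9.
No new states can be added; the closed set is {3, 5, 7, 8, 9, 11, 14, 15}.

{3, 5, 7, 8, 9, 11, 14, 15}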